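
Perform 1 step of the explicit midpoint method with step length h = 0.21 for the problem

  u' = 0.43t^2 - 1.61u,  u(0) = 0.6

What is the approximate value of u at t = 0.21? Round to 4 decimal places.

0.4324

Midpoint: k1 = f(t_n, u_n); k2 = f(t_n + h/2, u_n + (h/2)·k1); u_{n+1} = u_n + h·k2.
t=0.000000, u=0.600000:
  k1 = f(0.000000, 0.600000) = -0.966000
  k2 = f(0.105000, 0.498570) = -0.797957
  u ← 0.600000 + 0.21·(-0.797957) = 0.432429
u(0.21) ≈ 0.4324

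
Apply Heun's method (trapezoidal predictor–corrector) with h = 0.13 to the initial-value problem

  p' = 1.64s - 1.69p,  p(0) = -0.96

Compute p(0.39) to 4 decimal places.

Heun: k1 = f(s_n, p_n); k2 = f(s_n + h, p_n + h·k1); p_{n+1} = p_n + (h/2)·(k1 + k2).
s=0.000000, p=-0.960000:
  k1 = f(0.000000, -0.960000) = 1.622400
  k2 = f(0.130000, -0.749088) = 1.479159
  p ← -0.960000 + (0.13/2)·(1.622400 + 1.479159) = -0.758399
s=0.130000, p=-0.758399:
  k1 = f(0.130000, -0.758399) = 1.494894
  k2 = f(0.260000, -0.564062) = 1.379666
  p ← -0.758399 + (0.13/2)·(1.494894 + 1.379666) = -0.571552
s=0.260000, p=-0.571552:
  k1 = f(0.260000, -0.571552) = 1.392323
  k2 = f(0.390000, -0.390550) = 1.299630
  p ← -0.571552 + (0.13/2)·(1.392323 + 1.299630) = -0.396575
p(0.39) ≈ -0.3966

-0.3966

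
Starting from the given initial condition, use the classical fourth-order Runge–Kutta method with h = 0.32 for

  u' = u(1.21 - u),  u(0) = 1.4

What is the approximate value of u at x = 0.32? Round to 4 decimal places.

1.3328

RK4: k1 = f(x_n, u_n); k2 = f(x_n + h/2, u_n + (h/2)·k1); k3 = f(x_n + h/2, u_n + (h/2)·k2); k4 = f(x_n + h, u_n + h·k3); u_{n+1} = u_n + (h/6)·(k1 + 2k2 + 2k3 + k4).
x=0.000000, u=1.400000:
  k1 = f(0.000000, 1.400000) = -0.266000
  k2 = f(0.160000, 1.357440) = -0.200141
  k3 = f(0.160000, 1.367977) = -0.216110
  k4 = f(0.320000, 1.330845) = -0.160826
  u ← 1.400000 + (0.32/6)·(k1 + 2k2 + 2k3 + k4) = 1.332836
u(0.32) ≈ 1.3328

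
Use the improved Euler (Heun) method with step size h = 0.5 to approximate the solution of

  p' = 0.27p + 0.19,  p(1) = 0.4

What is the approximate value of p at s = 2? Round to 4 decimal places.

Heun: k1 = f(s_n, p_n); k2 = f(s_n + h, p_n + h·k1); p_{n+1} = p_n + (h/2)·(k1 + k2).
s=1.000000, p=0.400000:
  k1 = f(1.000000, 0.400000) = 0.298000
  k2 = f(1.500000, 0.549000) = 0.338230
  p ← 0.400000 + (0.5/2)·(0.298000 + 0.338230) = 0.559057
s=1.500000, p=0.559057:
  k1 = f(1.500000, 0.559057) = 0.340946
  k2 = f(2.000000, 0.729530) = 0.386973
  p ← 0.559057 + (0.5/2)·(0.340946 + 0.386973) = 0.741037
p(2) ≈ 0.7410

0.7410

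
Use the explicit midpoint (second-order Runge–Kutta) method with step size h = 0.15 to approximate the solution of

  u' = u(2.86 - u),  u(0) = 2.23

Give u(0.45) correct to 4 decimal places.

Midpoint: k1 = f(x_n, u_n); k2 = f(x_n + h/2, u_n + (h/2)·k1); u_{n+1} = u_n + h·k2.
x=0.000000, u=2.230000:
  k1 = f(0.000000, 2.230000) = 1.404900
  k2 = f(0.075000, 2.335367) = 1.225210
  u ← 2.230000 + 0.15·1.225210 = 2.413781
x=0.150000, u=2.413781:
  k1 = f(0.150000, 2.413781) = 1.077074
  k2 = f(0.225000, 2.494562) = 0.911608
  u ← 2.413781 + 0.15·0.911608 = 2.550523
x=0.300000, u=2.550523:
  k1 = f(0.300000, 2.550523) = 0.789329
  k2 = f(0.375000, 2.609722) = 0.653155
  u ← 2.550523 + 0.15·0.653155 = 2.648496
u(0.45) ≈ 2.6485

2.6485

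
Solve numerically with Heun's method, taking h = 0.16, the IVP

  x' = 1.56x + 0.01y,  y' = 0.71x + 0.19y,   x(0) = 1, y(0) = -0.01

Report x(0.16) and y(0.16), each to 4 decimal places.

Heun on (x,y): k1 = f(t_n, state_n); k2 = f(t_n + h, state_n + h·k1); state_{n+1} = state_n + (h/2)·(k1 + k2).
0.000000: (1.000000, -0.010000)
  k1 = (1.559900, 0.708100)
  predictor → (1.249584, 0.103296)
  k2 = (1.950384, 0.906831)
  → (1.280823, 0.119194)
(x(0.16), y(0.16)) ≈ (1.2808, 0.1192)

1.2808, 0.1192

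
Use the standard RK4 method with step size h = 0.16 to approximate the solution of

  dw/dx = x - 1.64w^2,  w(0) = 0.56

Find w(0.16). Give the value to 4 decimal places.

0.5000

RK4: k1 = f(x_n, w_n); k2 = f(x_n + h/2, w_n + (h/2)·k1); k3 = f(x_n + h/2, w_n + (h/2)·k2); k4 = f(x_n + h, w_n + h·k3); w_{n+1} = w_n + (h/6)·(k1 + 2k2 + 2k3 + k4).
x=0.000000, w=0.560000:
  k1 = f(0.000000, 0.560000) = -0.514304
  k2 = f(0.080000, 0.518856) = -0.361506
  k3 = f(0.080000, 0.531079) = -0.382554
  k4 = f(0.160000, 0.498791) = -0.248020
  w ← 0.560000 + (0.16/6)·(k1 + 2k2 + 2k3 + k4) = 0.499988
w(0.16) ≈ 0.5000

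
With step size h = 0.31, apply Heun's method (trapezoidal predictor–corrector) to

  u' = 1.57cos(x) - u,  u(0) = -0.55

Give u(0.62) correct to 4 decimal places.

0.3533

Heun: k1 = f(x_n, u_n); k2 = f(x_n + h, u_n + h·k1); u_{n+1} = u_n + (h/2)·(k1 + k2).
x=0.000000, u=-0.550000:
  k1 = f(0.000000, -0.550000) = 2.120000
  k2 = f(0.310000, 0.107200) = 1.387964
  u ← -0.550000 + (0.31/2)·(2.120000 + 1.387964) = -0.006266
x=0.310000, u=-0.006266:
  k1 = f(0.310000, -0.006266) = 1.501429
  k2 = f(0.620000, 0.459177) = 0.818612
  u ← -0.006266 + (0.31/2)·(1.501429 + 0.818612) = 0.353341
u(0.62) ≈ 0.3533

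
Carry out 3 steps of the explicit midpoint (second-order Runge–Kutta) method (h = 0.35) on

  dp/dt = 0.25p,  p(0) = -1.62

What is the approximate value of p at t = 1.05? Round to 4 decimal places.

Midpoint: k1 = f(t_n, p_n); k2 = f(t_n + h/2, p_n + (h/2)·k1); p_{n+1} = p_n + h·k2.
t=0.000000, p=-1.620000:
  k1 = f(0.000000, -1.620000) = -0.405000
  k2 = f(0.175000, -1.690875) = -0.422719
  p ← -1.620000 + 0.35·(-0.422719) = -1.767952
t=0.350000, p=-1.767952:
  k1 = f(0.350000, -1.767952) = -0.441988
  k2 = f(0.525000, -1.845299) = -0.461325
  p ← -1.767952 + 0.35·(-0.461325) = -1.929415
t=0.700000, p=-1.929415:
  k1 = f(0.700000, -1.929415) = -0.482354
  k2 = f(0.875000, -2.013827) = -0.503457
  p ← -1.929415 + 0.35·(-0.503457) = -2.105625
p(1.05) ≈ -2.1056

-2.1056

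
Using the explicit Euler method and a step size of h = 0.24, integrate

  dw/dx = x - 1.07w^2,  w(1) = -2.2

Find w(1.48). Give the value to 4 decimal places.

Euler: w_{n+1} = w_n + h·f(x_n, w_n).
x=1.000000, w=-2.200000: f=-4.178800 → w ← -2.200000 + 0.24·(-4.178800) = -3.202912
x=1.240000, w=-3.202912: f=-9.736750 → w ← -3.202912 + 0.24·(-9.736750) = -5.539732
w(1.48) ≈ -5.5397

-5.5397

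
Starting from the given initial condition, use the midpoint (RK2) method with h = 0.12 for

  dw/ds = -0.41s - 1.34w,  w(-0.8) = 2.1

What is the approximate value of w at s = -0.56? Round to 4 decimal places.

1.5810

Midpoint: k1 = f(s_n, w_n); k2 = f(s_n + h/2, w_n + (h/2)·k1); w_{n+1} = w_n + h·k2.
s=-0.800000, w=2.100000:
  k1 = f(-0.800000, 2.100000) = -2.486000
  k2 = f(-0.740000, 1.950840) = -2.310726
  w ← 2.100000 + 0.12·(-2.310726) = 1.822713
s=-0.680000, w=1.822713:
  k1 = f(-0.680000, 1.822713) = -2.163635
  k2 = f(-0.620000, 1.692895) = -2.014279
  w ← 1.822713 + 0.12·(-2.014279) = 1.580999
w(-0.56) ≈ 1.5810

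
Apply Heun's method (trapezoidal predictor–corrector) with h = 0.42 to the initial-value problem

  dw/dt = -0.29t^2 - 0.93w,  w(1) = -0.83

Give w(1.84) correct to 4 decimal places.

Heun: k1 = f(t_n, w_n); k2 = f(t_n + h, w_n + h·k1); w_{n+1} = w_n + (h/2)·(k1 + k2).
t=1.000000, w=-0.830000:
  k1 = f(1.000000, -0.830000) = 0.481900
  k2 = f(1.420000, -0.627602) = -0.001086
  w ← -0.830000 + (0.42/2)·(0.481900 + (-0.001086)) = -0.729029
t=1.420000, w=-0.729029:
  k1 = f(1.420000, -0.729029) = 0.093241
  k2 = f(1.840000, -0.689868) = -0.340247
  w ← -0.729029 + (0.42/2)·(0.093241 + (-0.340247)) = -0.780900
w(1.84) ≈ -0.7809

-0.7809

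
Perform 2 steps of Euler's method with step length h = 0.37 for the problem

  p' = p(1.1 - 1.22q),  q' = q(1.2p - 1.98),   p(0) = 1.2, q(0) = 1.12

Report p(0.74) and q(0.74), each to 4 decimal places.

Euler on (p,q): p_{n+1} = p_n + h·p', q_{n+1} = q_n + h·q'.
0.000000: (1.200000, 1.120000); f=(-0.319680, -0.604800) → (1.081718, 0.896224)
0.370000: (1.081718, 0.896224); f=(0.007147, -0.611169) → (1.084363, 0.670091)
(p(0.74), q(0.74)) ≈ (1.0844, 0.6701)

1.0844, 0.6701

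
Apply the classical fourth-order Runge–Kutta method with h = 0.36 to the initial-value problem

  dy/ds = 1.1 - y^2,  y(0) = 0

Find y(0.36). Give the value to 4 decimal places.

0.3781

RK4: k1 = f(s_n, y_n); k2 = f(s_n + h/2, y_n + (h/2)·k1); k3 = f(s_n + h/2, y_n + (h/2)·k2); k4 = f(s_n + h, y_n + h·k3); y_{n+1} = y_n + (h/6)·(k1 + 2k2 + 2k3 + k4).
s=0.000000, y=0.000000:
  k1 = f(0.000000, 0.000000) = 1.100000
  k2 = f(0.180000, 0.198000) = 1.060796
  k3 = f(0.180000, 0.190943) = 1.063541
  k4 = f(0.360000, 0.382875) = 0.953407
  y ← 0.000000 + (0.36/6)·(k1 + 2k2 + 2k3 + k4) = 0.378125
y(0.36) ≈ 0.3781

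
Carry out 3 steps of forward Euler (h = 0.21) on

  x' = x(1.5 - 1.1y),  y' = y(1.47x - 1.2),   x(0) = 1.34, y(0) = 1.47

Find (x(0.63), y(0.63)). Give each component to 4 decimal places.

1.0357, 2.2012

Euler on (x,y): x_{n+1} = x_n + h·x', y_{n+1} = y_n + h·y'.
0.000000: (1.340000, 1.470000); f=(-0.156780, 1.131606) → (1.307076, 1.707637)
0.210000: (1.307076, 1.707637); f=(-0.494599, 1.231893) → (1.203210, 1.966335)
0.420000: (1.203210, 1.966335); f=(-0.797690, 1.118293) → (1.035695, 2.201176)
(x(0.63), y(0.63)) ≈ (1.0357, 2.2012)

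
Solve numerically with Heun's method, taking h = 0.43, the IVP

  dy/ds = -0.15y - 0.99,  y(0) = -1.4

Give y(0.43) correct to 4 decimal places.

Heun: k1 = f(s_n, y_n); k2 = f(s_n + h, y_n + h·k1); y_{n+1} = y_n + (h/2)·(k1 + k2).
s=0.000000, y=-1.400000:
  k1 = f(0.000000, -1.400000) = -0.780000
  k2 = f(0.430000, -1.735400) = -0.729690
  y ← -1.400000 + (0.43/2)·(-0.780000 + (-0.729690)) = -1.724583
y(0.43) ≈ -1.7246

-1.7246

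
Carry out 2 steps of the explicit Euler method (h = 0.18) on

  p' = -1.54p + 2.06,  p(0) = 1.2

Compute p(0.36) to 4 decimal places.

Euler: p_{n+1} = p_n + h·f(t_n, p_n).
t=0.000000, p=1.200000: f=0.212000 → p ← 1.200000 + 0.18·0.212000 = 1.238160
t=0.180000, p=1.238160: f=0.153234 → p ← 1.238160 + 0.18·0.153234 = 1.265742
p(0.36) ≈ 1.2657

1.2657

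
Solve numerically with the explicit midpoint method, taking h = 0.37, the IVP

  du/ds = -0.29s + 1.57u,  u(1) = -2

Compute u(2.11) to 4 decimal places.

-11.8239

Midpoint: k1 = f(s_n, u_n); k2 = f(s_n + h/2, u_n + (h/2)·k1); u_{n+1} = u_n + h·k2.
s=1.000000, u=-2.000000:
  k1 = f(1.000000, -2.000000) = -3.430000
  k2 = f(1.185000, -2.634550) = -4.479894
  u ← -2.000000 + 0.37·(-4.479894) = -3.657561
s=1.370000, u=-3.657561:
  k1 = f(1.370000, -3.657561) = -6.139670
  k2 = f(1.555000, -4.793400) = -7.976587
  u ← -3.657561 + 0.37·(-7.976587) = -6.608898
s=1.740000, u=-6.608898:
  k1 = f(1.740000, -6.608898) = -10.880570
  k2 = f(1.925000, -8.621803) = -14.094481
  u ← -6.608898 + 0.37·(-14.094481) = -11.823856
u(2.11) ≈ -11.8239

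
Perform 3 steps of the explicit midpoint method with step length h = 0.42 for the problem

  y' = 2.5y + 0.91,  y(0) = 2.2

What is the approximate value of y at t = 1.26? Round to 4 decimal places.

Midpoint: k1 = f(t_n, y_n); k2 = f(t_n + h/2, y_n + (h/2)·k1); y_{n+1} = y_n + h·k2.
t=0.000000, y=2.200000:
  k1 = f(0.000000, 2.200000) = 6.410000
  k2 = f(0.210000, 3.546100) = 9.775250
  y ← 2.200000 + 0.42·9.775250 = 6.305605
t=0.420000, y=6.305605:
  k1 = f(0.420000, 6.305605) = 16.674012
  k2 = f(0.630000, 9.807148) = 25.427869
  y ← 6.305605 + 0.42·25.427869 = 16.985310
t=0.840000, y=16.985310:
  k1 = f(0.840000, 16.985310) = 43.373275
  k2 = f(1.050000, 26.093698) = 66.144244
  y ← 16.985310 + 0.42·66.144244 = 44.765893
y(1.26) ≈ 44.7659

44.7659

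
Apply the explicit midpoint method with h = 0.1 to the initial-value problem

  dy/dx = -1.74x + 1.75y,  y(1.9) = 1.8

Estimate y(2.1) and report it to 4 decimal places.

Midpoint: k1 = f(x_n, y_n); k2 = f(x_n + h/2, y_n + (h/2)·k1); y_{n+1} = y_n + h·k2.
x=1.900000, y=1.800000:
  k1 = f(1.900000, 1.800000) = -0.156000
  k2 = f(1.950000, 1.792200) = -0.256650
  y ← 1.800000 + 0.1·(-0.256650) = 1.774335
x=2.000000, y=1.774335:
  k1 = f(2.000000, 1.774335) = -0.374914
  k2 = f(2.050000, 1.755589) = -0.494719
  y ← 1.774335 + 0.1·(-0.494719) = 1.724863
y(2.1) ≈ 1.7249

1.7249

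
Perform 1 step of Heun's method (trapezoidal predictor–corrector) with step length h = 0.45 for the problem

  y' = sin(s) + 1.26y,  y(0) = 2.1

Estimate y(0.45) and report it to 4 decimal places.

3.7261

Heun: k1 = f(s_n, y_n); k2 = f(s_n + h, y_n + h·k1); y_{n+1} = y_n + (h/2)·(k1 + k2).
s=0.000000, y=2.100000:
  k1 = f(0.000000, 2.100000) = 2.646000
  k2 = f(0.450000, 3.290700) = 4.581248
  y ← 2.100000 + (0.45/2)·(2.646000 + 4.581248) = 3.726131
y(0.45) ≈ 3.7261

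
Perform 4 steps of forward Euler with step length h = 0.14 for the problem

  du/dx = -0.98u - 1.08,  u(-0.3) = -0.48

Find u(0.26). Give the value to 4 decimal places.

Euler: u_{n+1} = u_n + h·f(x_n, u_n).
x=-0.300000, u=-0.480000: f=-0.609600 → u ← -0.480000 + 0.14·(-0.609600) = -0.565344
x=-0.160000, u=-0.565344: f=-0.525963 → u ← -0.565344 + 0.14·(-0.525963) = -0.638979
x=-0.020000, u=-0.638979: f=-0.453801 → u ← -0.638979 + 0.14·(-0.453801) = -0.702511
x=0.120000, u=-0.702511: f=-0.391539 → u ← -0.702511 + 0.14·(-0.391539) = -0.757326
u(0.26) ≈ -0.7573

-0.7573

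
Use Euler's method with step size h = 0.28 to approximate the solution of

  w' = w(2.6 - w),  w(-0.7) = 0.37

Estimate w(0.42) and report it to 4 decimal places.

1.8455

Euler: w_{n+1} = w_n + h·f(x_n, w_n).
x=-0.700000, w=0.370000: f=0.825100 → w ← 0.370000 + 0.28·0.825100 = 0.601028
x=-0.420000, w=0.601028: f=1.201438 → w ← 0.601028 + 0.28·1.201438 = 0.937431
x=-0.140000, w=0.937431: f=1.558543 → w ← 0.937431 + 0.28·1.558543 = 1.373823
x=0.140000, w=1.373823: f=1.684550 → w ← 1.373823 + 0.28·1.684550 = 1.845497
w(0.42) ≈ 1.8455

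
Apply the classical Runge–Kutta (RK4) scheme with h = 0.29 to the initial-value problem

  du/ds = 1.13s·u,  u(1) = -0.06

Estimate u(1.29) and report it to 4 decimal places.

-0.0873

RK4: k1 = f(s_n, u_n); k2 = f(s_n + h/2, u_n + (h/2)·k1); k3 = f(s_n + h/2, u_n + (h/2)·k2); k4 = f(s_n + h, u_n + h·k3); u_{n+1} = u_n + (h/6)·(k1 + 2k2 + 2k3 + k4).
s=1.000000, u=-0.060000:
  k1 = f(1.000000, -0.060000) = -0.067800
  k2 = f(1.145000, -0.069831) = -0.090351
  k3 = f(1.145000, -0.073101) = -0.094582
  k4 = f(1.290000, -0.087429) = -0.127445
  u ← -0.060000 + (0.29/6)·(k1 + 2k2 + 2k3 + k4) = -0.087314
u(1.29) ≈ -0.0873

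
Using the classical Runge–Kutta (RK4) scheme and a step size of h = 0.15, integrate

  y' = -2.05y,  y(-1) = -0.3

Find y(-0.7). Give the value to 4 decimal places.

-0.1622

RK4: k1 = f(t_n, y_n); k2 = f(t_n + h/2, y_n + (h/2)·k1); k3 = f(t_n + h/2, y_n + (h/2)·k2); k4 = f(t_n + h, y_n + h·k3); y_{n+1} = y_n + (h/6)·(k1 + 2k2 + 2k3 + k4).
t=-1.000000, y=-0.300000:
  k1 = f(-1.000000, -0.300000) = 0.615000
  k2 = f(-0.925000, -0.253875) = 0.520444
  k3 = f(-0.925000, -0.260967) = 0.534982
  k4 = f(-0.850000, -0.219753) = 0.450493
  y ← -0.300000 + (0.15/6)·(k1 + 2k2 + 2k3 + k4) = -0.220591
t=-0.850000, y=-0.220591:
  k1 = f(-0.850000, -0.220591) = 0.452212
  k2 = f(-0.775000, -0.186675) = 0.382685
  k3 = f(-0.775000, -0.191890) = 0.393375
  k4 = f(-0.700000, -0.161585) = 0.331250
  y ← -0.220591 + (0.15/6)·(k1 + 2k2 + 2k3 + k4) = -0.162202
y(-0.7) ≈ -0.1622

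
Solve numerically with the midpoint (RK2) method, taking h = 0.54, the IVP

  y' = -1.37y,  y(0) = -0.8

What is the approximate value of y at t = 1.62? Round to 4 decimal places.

-0.1217

Midpoint: k1 = f(t_n, y_n); k2 = f(t_n + h/2, y_n + (h/2)·k1); y_{n+1} = y_n + h·k2.
t=0.000000, y=-0.800000:
  k1 = f(0.000000, -0.800000) = 1.096000
  k2 = f(0.270000, -0.504080) = 0.690590
  y ← -0.800000 + 0.54·0.690590 = -0.427082
t=0.540000, y=-0.427082:
  k1 = f(0.540000, -0.427082) = 0.585102
  k2 = f(0.810000, -0.269104) = 0.368673
  y ← -0.427082 + 0.54·0.368673 = -0.227998
t=1.080000, y=-0.227998:
  k1 = f(1.080000, -0.227998) = 0.312358
  k2 = f(1.350000, -0.143662) = 0.196817
  y ← -0.227998 + 0.54·0.196817 = -0.121717
y(1.62) ≈ -0.1217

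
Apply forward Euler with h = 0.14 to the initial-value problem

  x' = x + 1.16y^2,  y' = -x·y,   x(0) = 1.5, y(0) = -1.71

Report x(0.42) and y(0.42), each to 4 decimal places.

Euler on (x,y): x_{n+1} = x_n + h·x', y_{n+1} = y_n + h·y'.
0.000000: (1.500000, -1.710000); f=(4.891956, 2.565000) → (2.184874, -1.350900)
0.140000: (2.184874, -1.350900); f=(4.301794, 2.951546) → (2.787125, -0.937684)
0.280000: (2.787125, -0.937684); f=(3.807055, 2.613441) → (3.320113, -0.571802)
(x(0.42), y(0.42)) ≈ (3.3201, -0.5718)

3.3201, -0.5718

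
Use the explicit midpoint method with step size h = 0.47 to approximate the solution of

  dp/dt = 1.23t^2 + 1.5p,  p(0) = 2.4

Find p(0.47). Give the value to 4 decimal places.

4.7204

Midpoint: k1 = f(t_n, p_n); k2 = f(t_n + h/2, p_n + (h/2)·k1); p_{n+1} = p_n + h·k2.
t=0.000000, p=2.400000:
  k1 = f(0.000000, 2.400000) = 3.600000
  k2 = f(0.235000, 3.246000) = 4.936927
  p ← 2.400000 + 0.47·4.936927 = 4.720356
p(0.47) ≈ 4.7204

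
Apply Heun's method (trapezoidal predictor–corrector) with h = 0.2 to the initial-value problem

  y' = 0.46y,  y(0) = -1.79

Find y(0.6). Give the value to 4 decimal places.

-2.3581

Heun: k1 = f(s_n, y_n); k2 = f(s_n + h, y_n + h·k1); y_{n+1} = y_n + (h/2)·(k1 + k2).
s=0.000000, y=-1.790000:
  k1 = f(0.000000, -1.790000) = -0.823400
  k2 = f(0.200000, -1.954680) = -0.899153
  y ← -1.790000 + (0.2/2)·(-0.823400 + (-0.899153)) = -1.962255
s=0.200000, y=-1.962255:
  k1 = f(0.200000, -1.962255) = -0.902637
  k2 = f(0.400000, -2.142783) = -0.985680
  y ← -1.962255 + (0.2/2)·(-0.902637 + (-0.985680)) = -2.151087
s=0.400000, y=-2.151087:
  k1 = f(0.400000, -2.151087) = -0.989500
  k2 = f(0.600000, -2.348987) = -1.080534
  y ← -2.151087 + (0.2/2)·(-0.989500 + (-1.080534)) = -2.358090
y(0.6) ≈ -2.3581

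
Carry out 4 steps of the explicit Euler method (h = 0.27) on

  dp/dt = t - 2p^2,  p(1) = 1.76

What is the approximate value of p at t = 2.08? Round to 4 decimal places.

0.9469

Euler: p_{n+1} = p_n + h·f(t_n, p_n).
t=1.000000, p=1.760000: f=-5.195200 → p ← 1.760000 + 0.27·(-5.195200) = 0.357296
t=1.270000, p=0.357296: f=1.014679 → p ← 0.357296 + 0.27·1.014679 = 0.631259
t=1.540000, p=0.631259: f=0.743023 → p ← 0.631259 + 0.27·0.743023 = 0.831876
t=1.810000, p=0.831876: f=0.425966 → p ← 0.831876 + 0.27·0.425966 = 0.946886
p(2.08) ≈ 0.9469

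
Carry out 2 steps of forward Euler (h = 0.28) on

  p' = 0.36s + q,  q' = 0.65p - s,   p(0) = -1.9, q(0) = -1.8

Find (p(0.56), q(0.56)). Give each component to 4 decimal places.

Euler on (p,q): p_{n+1} = p_n + h·p', q_{n+1} = q_n + h·q'.
0.000000: (-1.900000, -1.800000); f=(-1.800000, -1.235000) → (-2.404000, -2.145800)
0.280000: (-2.404000, -2.145800); f=(-2.045000, -1.842600) → (-2.976600, -2.661728)
(p(0.56), q(0.56)) ≈ (-2.9766, -2.6617)

-2.9766, -2.6617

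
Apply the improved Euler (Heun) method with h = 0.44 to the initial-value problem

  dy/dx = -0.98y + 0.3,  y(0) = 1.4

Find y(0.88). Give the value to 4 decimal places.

0.7852

Heun: k1 = f(x_n, y_n); k2 = f(x_n + h, y_n + h·k1); y_{n+1} = y_n + (h/2)·(k1 + k2).
x=0.000000, y=1.400000:
  k1 = f(0.000000, 1.400000) = -1.072000
  k2 = f(0.440000, 0.928320) = -0.609754
  y ← 1.400000 + (0.44/2)·(-1.072000 + (-0.609754)) = 1.030014
x=0.440000, y=1.030014:
  k1 = f(0.440000, 1.030014) = -0.709414
  k2 = f(0.880000, 0.717872) = -0.403515
  y ← 1.030014 + (0.44/2)·(-0.709414 + (-0.403515)) = 0.785170
y(0.88) ≈ 0.7852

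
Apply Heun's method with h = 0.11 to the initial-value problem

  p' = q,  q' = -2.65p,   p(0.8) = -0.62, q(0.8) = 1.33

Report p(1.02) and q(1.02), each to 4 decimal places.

-0.2925, 1.6007

Heun on (p,q): k1 = f(x_n, state_n); k2 = f(x_n + h, state_n + h·k1); state_{n+1} = state_n + (h/2)·(k1 + k2).
0.800000: (-0.620000, 1.330000)
  k1 = (1.330000, 1.643000)
  predictor → (-0.473700, 1.510730)
  k2 = (1.510730, 1.255305)
  → (-0.463760, 1.489407)
0.910000: (-0.463760, 1.489407)
  k1 = (1.489407, 1.228964)
  predictor → (-0.299925, 1.624593)
  k2 = (1.624593, 0.794802)
  → (-0.292490, 1.600714)
(p(1.02), q(1.02)) ≈ (-0.2925, 1.6007)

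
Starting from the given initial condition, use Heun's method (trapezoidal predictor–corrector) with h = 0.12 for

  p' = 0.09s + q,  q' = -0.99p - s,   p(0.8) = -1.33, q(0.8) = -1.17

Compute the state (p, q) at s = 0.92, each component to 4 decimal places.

-1.4574, -1.1074

Heun on (p,q): k1 = f(s_n, state_n); k2 = f(s_n + h, state_n + h·k1); state_{n+1} = state_n + (h/2)·(k1 + k2).
0.800000: (-1.330000, -1.170000)
  k1 = (-1.098000, 0.516700)
  predictor → (-1.461760, -1.107996)
  k2 = (-1.025196, 0.527142)
  → (-1.457392, -1.107369)
(p(0.92), q(0.92)) ≈ (-1.4574, -1.1074)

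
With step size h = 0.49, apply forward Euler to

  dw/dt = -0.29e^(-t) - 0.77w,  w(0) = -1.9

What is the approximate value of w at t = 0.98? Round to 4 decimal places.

-0.9123

Euler: w_{n+1} = w_n + h·f(t_n, w_n).
t=0.000000, w=-1.900000: f=1.173000 → w ← -1.900000 + 0.49·1.173000 = -1.325230
t=0.490000, w=-1.325230: f=0.842765 → w ← -1.325230 + 0.49·0.842765 = -0.912275
w(0.98) ≈ -0.9123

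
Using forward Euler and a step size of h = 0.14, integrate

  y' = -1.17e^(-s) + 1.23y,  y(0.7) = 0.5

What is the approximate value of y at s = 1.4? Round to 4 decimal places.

Euler: y_{n+1} = y_n + h·f(s_n, y_n).
s=0.700000, y=0.500000: f=0.033995 → y ← 0.500000 + 0.14·0.033995 = 0.504759
s=0.840000, y=0.504759: f=0.115753 → y ← 0.504759 + 0.14·0.115753 = 0.520965
s=0.980000, y=0.520965: f=0.201673 → y ← 0.520965 + 0.14·0.201673 = 0.549199
s=1.120000, y=0.549199: f=0.293767 → y ← 0.549199 + 0.14·0.293767 = 0.590326
s=1.260000, y=0.590326: f=0.394226 → y ← 0.590326 + 0.14·0.394226 = 0.645518
y(1.4) ≈ 0.6455

0.6455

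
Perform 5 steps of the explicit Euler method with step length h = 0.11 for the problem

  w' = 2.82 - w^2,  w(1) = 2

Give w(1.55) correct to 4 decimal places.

Euler: w_{n+1} = w_n + h·f(s_n, w_n).
s=1.000000, w=2.000000: f=-1.180000 → w ← 2.000000 + 0.11·(-1.180000) = 1.870200
s=1.110000, w=1.870200: f=-0.677648 → w ← 1.870200 + 0.11·(-0.677648) = 1.795659
s=1.220000, w=1.795659: f=-0.404390 → w ← 1.795659 + 0.11·(-0.404390) = 1.751176
s=1.330000, w=1.751176: f=-0.246617 → w ← 1.751176 + 0.11·(-0.246617) = 1.724048
s=1.440000, w=1.724048: f=-0.152341 → w ← 1.724048 + 0.11·(-0.152341) = 1.707290
w(1.55) ≈ 1.7073

1.7073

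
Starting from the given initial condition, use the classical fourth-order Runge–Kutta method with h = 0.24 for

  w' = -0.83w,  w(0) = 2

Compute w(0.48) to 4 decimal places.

1.3428

RK4: k1 = f(s_n, w_n); k2 = f(s_n + h/2, w_n + (h/2)·k1); k3 = f(s_n + h/2, w_n + (h/2)·k2); k4 = f(s_n + h, w_n + h·k3); w_{n+1} = w_n + (h/6)·(k1 + 2k2 + 2k3 + k4).
s=0.000000, w=2.000000:
  k1 = f(0.000000, 2.000000) = -1.660000
  k2 = f(0.120000, 1.800800) = -1.494664
  k3 = f(0.120000, 1.820640) = -1.511131
  k4 = f(0.240000, 1.637328) = -1.358983
  w ← 2.000000 + (0.24/6)·(k1 + 2k2 + 2k3 + k4) = 1.638777
s=0.240000, w=1.638777:
  k1 = f(0.240000, 1.638777) = -1.360185
  k2 = f(0.360000, 1.475555) = -1.224711
  k3 = f(0.360000, 1.491812) = -1.238204
  k4 = f(0.480000, 1.341608) = -1.113535
  w ← 1.638777 + (0.24/6)·(k1 + 2k2 + 2k3 + k4) = 1.342795
w(0.48) ≈ 1.3428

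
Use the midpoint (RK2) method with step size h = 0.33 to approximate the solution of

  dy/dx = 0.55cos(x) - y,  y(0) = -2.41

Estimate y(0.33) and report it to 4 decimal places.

Midpoint: k1 = f(x_n, y_n); k2 = f(x_n + h/2, y_n + (h/2)·k1); y_{n+1} = y_n + h·k2.
x=0.000000, y=-2.410000:
  k1 = f(0.000000, -2.410000) = 2.960000
  k2 = f(0.165000, -1.921600) = 2.464130
  y ← -2.410000 + 0.33·2.464130 = -1.596837
y(0.33) ≈ -1.5968

-1.5968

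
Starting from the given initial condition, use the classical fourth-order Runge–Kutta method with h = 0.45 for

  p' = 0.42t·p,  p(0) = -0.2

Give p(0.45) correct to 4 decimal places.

RK4: k1 = f(t_n, p_n); k2 = f(t_n + h/2, p_n + (h/2)·k1); k3 = f(t_n + h/2, p_n + (h/2)·k2); k4 = f(t_n + h, p_n + h·k3); p_{n+1} = p_n + (h/6)·(k1 + 2k2 + 2k3 + k4).
t=0.000000, p=-0.200000:
  k1 = f(0.000000, -0.200000) = 0.000000
  k2 = f(0.225000, -0.200000) = -0.018900
  k3 = f(0.225000, -0.204253) = -0.019302
  k4 = f(0.450000, -0.208686) = -0.039442
  p ← -0.200000 + (0.45/6)·(k1 + 2k2 + 2k3 + k4) = -0.208688
p(0.45) ≈ -0.2087

-0.2087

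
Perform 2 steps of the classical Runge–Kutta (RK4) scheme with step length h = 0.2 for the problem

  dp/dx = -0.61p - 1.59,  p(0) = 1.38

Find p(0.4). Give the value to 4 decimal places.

RK4: k1 = f(x_n, p_n); k2 = f(x_n + h/2, p_n + (h/2)·k1); k3 = f(x_n + h/2, p_n + (h/2)·k2); k4 = f(x_n + h, p_n + h·k3); p_{n+1} = p_n + (h/6)·(k1 + 2k2 + 2k3 + k4).
x=0.000000, p=1.380000:
  k1 = f(0.000000, 1.380000) = -2.431800
  k2 = f(0.100000, 1.136820) = -2.283460
  k3 = f(0.100000, 1.151654) = -2.292509
  k4 = f(0.200000, 0.921498) = -2.152114
  p ← 1.380000 + (0.2/6)·(k1 + 2k2 + 2k3 + k4) = 0.922138
x=0.200000, p=0.922138:
  k1 = f(0.200000, 0.922138) = -2.152504
  k2 = f(0.300000, 0.706888) = -2.021202
  k3 = f(0.300000, 0.720018) = -2.029211
  k4 = f(0.400000, 0.516296) = -1.904941
  p ← 0.922138 + (0.2/6)·(k1 + 2k2 + 2k3 + k4) = 0.516863
p(0.4) ≈ 0.5169

0.5169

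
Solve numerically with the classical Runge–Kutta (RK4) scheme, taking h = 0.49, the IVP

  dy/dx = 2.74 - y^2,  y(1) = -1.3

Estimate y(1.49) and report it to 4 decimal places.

-0.4139

RK4: k1 = f(x_n, y_n); k2 = f(x_n + h/2, y_n + (h/2)·k1); k3 = f(x_n + h/2, y_n + (h/2)·k2); k4 = f(x_n + h, y_n + h·k3); y_{n+1} = y_n + (h/6)·(k1 + 2k2 + 2k3 + k4).
x=1.000000, y=-1.300000:
  k1 = f(1.000000, -1.300000) = 1.050000
  k2 = f(1.245000, -1.042750) = 1.652672
  k3 = f(1.245000, -0.895095) = 1.938804
  k4 = f(1.490000, -0.349986) = 2.617510
  y ← -1.300000 + (0.49/6)·(k1 + 2k2 + 2k3 + k4) = -0.413879
y(1.49) ≈ -0.4139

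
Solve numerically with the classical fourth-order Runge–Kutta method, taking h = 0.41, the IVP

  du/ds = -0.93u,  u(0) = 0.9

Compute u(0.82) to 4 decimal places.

0.4199

RK4: k1 = f(s_n, u_n); k2 = f(s_n + h/2, u_n + (h/2)·k1); k3 = f(s_n + h/2, u_n + (h/2)·k2); k4 = f(s_n + h, u_n + h·k3); u_{n+1} = u_n + (h/6)·(k1 + 2k2 + 2k3 + k4).
s=0.000000, u=0.900000:
  k1 = f(0.000000, 0.900000) = -0.837000
  k2 = f(0.205000, 0.728415) = -0.677426
  k3 = f(0.205000, 0.761128) = -0.707849
  k4 = f(0.410000, 0.609782) = -0.567097
  u ← 0.900000 + (0.41/6)·(k1 + 2k2 + 2k3 + k4) = 0.614732
s=0.410000, u=0.614732:
  k1 = f(0.410000, 0.614732) = -0.571701
  k2 = f(0.615000, 0.497534) = -0.462706
  k3 = f(0.615000, 0.519878) = -0.483486
  k4 = f(0.820000, 0.416503) = -0.387348
  u ← 0.614732 + (0.41/6)·(k1 + 2k2 + 2k3 + k4) = 0.419884
u(0.82) ≈ 0.4199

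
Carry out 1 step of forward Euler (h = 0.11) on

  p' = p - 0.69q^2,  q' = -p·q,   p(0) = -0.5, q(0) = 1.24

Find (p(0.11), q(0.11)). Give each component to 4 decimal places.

-0.6717, 1.3082

Euler on (p,q): p_{n+1} = p_n + h·p', q_{n+1} = q_n + h·q'.
0.000000: (-0.500000, 1.240000); f=(-1.560944, 0.620000) → (-0.671704, 1.308200)
(p(0.11), q(0.11)) ≈ (-0.6717, 1.3082)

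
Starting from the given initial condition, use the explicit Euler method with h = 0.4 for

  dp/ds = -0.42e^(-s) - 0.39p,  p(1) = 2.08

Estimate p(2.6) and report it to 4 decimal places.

0.9467

Euler: p_{n+1} = p_n + h·f(s_n, p_n).
s=1.000000, p=2.080000: f=-0.965709 → p ← 2.080000 + 0.4·(-0.965709) = 1.693716
s=1.400000, p=1.693716: f=-0.764120 → p ← 1.693716 + 0.4·(-0.764120) = 1.388068
s=1.800000, p=1.388068: f=-0.610772 → p ← 1.388068 + 0.4·(-0.610772) = 1.143759
s=2.200000, p=1.143759: f=-0.492603 → p ← 1.143759 + 0.4·(-0.492603) = 0.946718
p(2.6) ≈ 0.9467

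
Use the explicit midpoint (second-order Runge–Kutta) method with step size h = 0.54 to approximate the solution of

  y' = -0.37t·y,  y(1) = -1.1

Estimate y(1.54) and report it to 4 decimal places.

Midpoint: k1 = f(t_n, y_n); k2 = f(t_n + h/2, y_n + (h/2)·k1); y_{n+1} = y_n + h·k2.
t=1.000000, y=-1.100000:
  k1 = f(1.000000, -1.100000) = 0.407000
  k2 = f(1.270000, -0.990110) = 0.465253
  y ← -1.100000 + 0.54·0.465253 = -0.848764
y(1.54) ≈ -0.8488

-0.8488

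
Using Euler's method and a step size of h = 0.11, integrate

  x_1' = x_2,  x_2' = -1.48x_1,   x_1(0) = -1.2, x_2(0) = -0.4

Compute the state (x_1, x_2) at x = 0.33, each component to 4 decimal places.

-1.2667, 0.2041

Euler on (x_1,x_2): x_1_{n+1} = x_1_n + h·x_1', x_2_{n+1} = x_2_n + h·x_2'.
0.000000: (-1.200000, -0.400000); f=(-0.400000, 1.776000) → (-1.244000, -0.204640)
0.110000: (-1.244000, -0.204640); f=(-0.204640, 1.841120) → (-1.266510, -0.002117)
0.220000: (-1.266510, -0.002117); f=(-0.002117, 1.874435) → (-1.266743, 0.204071)
(x_1(0.33), x_2(0.33)) ≈ (-1.2667, 0.2041)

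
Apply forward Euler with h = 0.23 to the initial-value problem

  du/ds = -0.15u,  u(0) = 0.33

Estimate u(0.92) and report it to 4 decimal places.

0.2868

Euler: u_{n+1} = u_n + h·f(s_n, u_n).
s=0.000000, u=0.330000: f=-0.049500 → u ← 0.330000 + 0.23·(-0.049500) = 0.318615
s=0.230000, u=0.318615: f=-0.047792 → u ← 0.318615 + 0.23·(-0.047792) = 0.307623
s=0.460000, u=0.307623: f=-0.046143 → u ← 0.307623 + 0.23·(-0.046143) = 0.297010
s=0.690000, u=0.297010: f=-0.044551 → u ← 0.297010 + 0.23·(-0.044551) = 0.286763
u(0.92) ≈ 0.2868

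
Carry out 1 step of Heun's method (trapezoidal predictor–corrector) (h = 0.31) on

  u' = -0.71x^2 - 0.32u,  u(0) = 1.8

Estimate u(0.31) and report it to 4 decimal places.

1.6197

Heun: k1 = f(x_n, u_n); k2 = f(x_n + h, u_n + h·k1); u_{n+1} = u_n + (h/2)·(k1 + k2).
x=0.000000, u=1.800000:
  k1 = f(0.000000, 1.800000) = -0.576000
  k2 = f(0.310000, 1.621440) = -0.587092
  u ← 1.800000 + (0.31/2)·(-0.576000 + (-0.587092)) = 1.619721
u(0.31) ≈ 1.6197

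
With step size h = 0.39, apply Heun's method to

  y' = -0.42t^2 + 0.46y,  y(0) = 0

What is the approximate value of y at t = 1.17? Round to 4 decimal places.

Heun: k1 = f(t_n, y_n); k2 = f(t_n + h, y_n + h·k1); y_{n+1} = y_n + (h/2)·(k1 + k2).
t=0.000000, y=0.000000:
  k1 = f(0.000000, 0.000000) = 0.000000
  k2 = f(0.390000, 0.000000) = -0.063882
  y ← 0.000000 + (0.39/2)·(0.000000 + (-0.063882)) = -0.012457
t=0.390000, y=-0.012457:
  k1 = f(0.390000, -0.012457) = -0.069612
  k2 = f(0.780000, -0.039606) = -0.273747
  y ← -0.012457 + (0.39/2)·(-0.069612 + (-0.273747)) = -0.079412
t=0.780000, y=-0.079412:
  k1 = f(0.780000, -0.079412) = -0.292058
  k2 = f(1.170000, -0.193314) = -0.663863
  y ← -0.079412 + (0.39/2)·(-0.292058 + (-0.663863)) = -0.265816
y(1.17) ≈ -0.2658

-0.2658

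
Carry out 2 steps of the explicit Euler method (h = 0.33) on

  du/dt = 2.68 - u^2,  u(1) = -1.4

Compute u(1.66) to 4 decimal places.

-0.7239

Euler: u_{n+1} = u_n + h·f(t_n, u_n).
t=1.000000, u=-1.400000: f=0.720000 → u ← -1.400000 + 0.33·0.720000 = -1.162400
t=1.330000, u=-1.162400: f=1.328826 → u ← -1.162400 + 0.33·1.328826 = -0.723887
u(1.66) ≈ -0.7239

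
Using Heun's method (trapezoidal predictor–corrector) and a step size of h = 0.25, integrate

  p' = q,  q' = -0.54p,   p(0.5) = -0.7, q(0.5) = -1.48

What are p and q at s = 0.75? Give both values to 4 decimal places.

Heun on (p,q): k1 = f(s_n, state_n); k2 = f(s_n + h, state_n + h·k1); state_{n+1} = state_n + (h/2)·(k1 + k2).
0.500000: (-0.700000, -1.480000)
  k1 = (-1.480000, 0.378000)
  predictor → (-1.070000, -1.385500)
  k2 = (-1.385500, 0.577800)
  → (-1.058187, -1.360525)
(p(0.75), q(0.75)) ≈ (-1.0582, -1.3605)

-1.0582, -1.3605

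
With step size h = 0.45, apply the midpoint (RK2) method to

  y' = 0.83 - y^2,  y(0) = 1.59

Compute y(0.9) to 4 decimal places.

Midpoint: k1 = f(t_n, y_n); k2 = f(t_n + h/2, y_n + (h/2)·k1); y_{n+1} = y_n + h·k2.
t=0.000000, y=1.590000:
  k1 = f(0.000000, 1.590000) = -1.698100
  k2 = f(0.225000, 1.207928) = -0.629089
  y ← 1.590000 + 0.45·(-0.629089) = 1.306910
t=0.450000, y=1.306910:
  k1 = f(0.450000, 1.306910) = -0.878014
  k2 = f(0.675000, 1.109357) = -0.400673
  y ← 1.306910 + 0.45·(-0.400673) = 1.126607
y(0.9) ≈ 1.1266

1.1266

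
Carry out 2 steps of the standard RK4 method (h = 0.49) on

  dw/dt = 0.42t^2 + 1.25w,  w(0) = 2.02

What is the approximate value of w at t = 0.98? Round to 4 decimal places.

RK4: k1 = f(t_n, w_n); k2 = f(t_n + h/2, w_n + (h/2)·k1); k3 = f(t_n + h/2, w_n + (h/2)·k2); k4 = f(t_n + h, w_n + h·k3); w_{n+1} = w_n + (h/6)·(k1 + 2k2 + 2k3 + k4).
t=0.000000, w=2.020000:
  k1 = f(0.000000, 2.020000) = 2.525000
  k2 = f(0.245000, 2.638625) = 3.323492
  k3 = f(0.245000, 2.834255) = 3.568030
  k4 = f(0.490000, 3.768335) = 4.811260
  w ← 2.020000 + (0.49/6)·(k1 + 2k2 + 2k3 + k4) = 3.744743
t=0.490000, w=3.744743:
  k1 = f(0.490000, 3.744743) = 4.781771
  k2 = f(0.735000, 4.916277) = 6.372241
  k3 = f(0.735000, 5.305942) = 6.859322
  k4 = f(0.980000, 7.105811) = 9.285632
  w ← 3.744743 + (0.49/6)·(k1 + 2k2 + 2k3 + k4) = 7.054736
w(0.98) ≈ 7.0547

7.0547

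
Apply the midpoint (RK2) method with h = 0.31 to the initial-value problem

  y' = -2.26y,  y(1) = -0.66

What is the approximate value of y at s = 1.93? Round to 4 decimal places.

-0.1067

Midpoint: k1 = f(s_n, y_n); k2 = f(s_n + h/2, y_n + (h/2)·k1); y_{n+1} = y_n + h·k2.
s=1.000000, y=-0.660000:
  k1 = f(1.000000, -0.660000) = 1.491600
  k2 = f(1.155000, -0.428802) = 0.969093
  y ← -0.660000 + 0.31·0.969093 = -0.359581
s=1.310000, y=-0.359581:
  k1 = f(1.310000, -0.359581) = 0.812654
  k2 = f(1.465000, -0.233620) = 0.527981
  y ← -0.359581 + 0.31·0.527981 = -0.195907
s=1.620000, y=-0.195907:
  k1 = f(1.620000, -0.195907) = 0.442750
  k2 = f(1.775000, -0.127281) = 0.287655
  y ← -0.195907 + 0.31·0.287655 = -0.106734
y(1.93) ≈ -0.1067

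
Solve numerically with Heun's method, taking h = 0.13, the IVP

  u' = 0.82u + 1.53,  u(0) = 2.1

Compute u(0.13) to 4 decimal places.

2.5453

Heun: k1 = f(t_n, u_n); k2 = f(t_n + h, u_n + h·k1); u_{n+1} = u_n + (h/2)·(k1 + k2).
t=0.000000, u=2.100000:
  k1 = f(0.000000, 2.100000) = 3.252000
  k2 = f(0.130000, 2.522760) = 3.598663
  u ← 2.100000 + (0.13/2)·(3.252000 + 3.598663) = 2.545293
u(0.13) ≈ 2.5453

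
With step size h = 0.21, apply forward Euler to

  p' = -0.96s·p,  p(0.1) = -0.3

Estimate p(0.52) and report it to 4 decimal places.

Euler: p_{n+1} = p_n + h·f(s_n, p_n).
s=0.100000, p=-0.300000: f=0.028800 → p ← -0.300000 + 0.21·0.028800 = -0.293952
s=0.310000, p=-0.293952: f=0.087480 → p ← -0.293952 + 0.21·0.087480 = -0.275581
p(0.52) ≈ -0.2756

-0.2756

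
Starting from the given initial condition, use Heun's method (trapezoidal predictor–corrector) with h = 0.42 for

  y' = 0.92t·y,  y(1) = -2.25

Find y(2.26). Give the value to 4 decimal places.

Heun: k1 = f(t_n, y_n); k2 = f(t_n + h, y_n + h·k1); y_{n+1} = y_n + (h/2)·(k1 + k2).
t=1.000000, y=-2.250000:
  k1 = f(1.000000, -2.250000) = -2.070000
  k2 = f(1.420000, -3.119400) = -4.075184
  y ← -2.250000 + (0.42/2)·(-2.070000 + (-4.075184)) = -3.540489
t=1.420000, y=-3.540489:
  k1 = f(1.420000, -3.540489) = -4.625294
  k2 = f(1.840000, -5.483112) = -9.281813
  y ← -3.540489 + (0.42/2)·(-4.625294 + (-9.281813)) = -6.460981
t=1.840000, y=-6.460981:
  k1 = f(1.840000, -6.460981) = -10.937149
  k2 = f(2.260000, -11.054584) = -22.984690
  y ← -6.460981 + (0.42/2)·(-10.937149 + (-22.984690)) = -13.584567
y(2.26) ≈ -13.5846

-13.5846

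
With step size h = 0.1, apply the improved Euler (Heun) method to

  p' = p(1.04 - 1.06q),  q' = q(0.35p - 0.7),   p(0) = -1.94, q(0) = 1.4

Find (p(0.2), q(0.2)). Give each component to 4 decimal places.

-1.8435, 1.0685

Heun on (p,q): k1 = f(s_n, state_n); k2 = f(s_n + h, state_n + h·k1); state_{n+1} = state_n + (h/2)·(k1 + k2).
0.000000: (-1.940000, 1.400000)
  k1 = (0.861360, -1.930600)
  predictor → (-1.853864, 1.206940)
  k2 = (0.443734, -1.627984)
  → (-1.874745, 1.222071)
0.100000: (-1.874745, 1.222071)
  k1 = (0.478801, -1.657325)
  predictor → (-1.826865, 1.056338)
  k2 = (0.145635, -1.414863)
  → (-1.843523, 1.068461)
(p(0.2), q(0.2)) ≈ (-1.8435, 1.0685)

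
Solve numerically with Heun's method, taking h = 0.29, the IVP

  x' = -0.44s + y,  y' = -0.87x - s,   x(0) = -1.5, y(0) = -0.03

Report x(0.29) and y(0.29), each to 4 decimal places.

Heun on (x,y): k1 = f(s_n, state_n); k2 = f(s_n + h, state_n + h·k1); state_{n+1} = state_n + (h/2)·(k1 + k2).
0.000000: (-1.500000, -0.030000)
  k1 = (-0.030000, 1.305000)
  predictor → (-1.508700, 0.348450)
  k2 = (0.220850, 1.022569)
  → (-1.472327, 0.307498)
(x(0.29), y(0.29)) ≈ (-1.4723, 0.3075)

-1.4723, 0.3075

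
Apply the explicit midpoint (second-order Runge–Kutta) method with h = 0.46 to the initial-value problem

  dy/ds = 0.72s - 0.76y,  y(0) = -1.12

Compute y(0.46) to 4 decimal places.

-0.7207

Midpoint: k1 = f(s_n, y_n); k2 = f(s_n + h/2, y_n + (h/2)·k1); y_{n+1} = y_n + h·k2.
s=0.000000, y=-1.120000:
  k1 = f(0.000000, -1.120000) = 0.851200
  k2 = f(0.230000, -0.924224) = 0.868010
  y ← -1.120000 + 0.46·0.868010 = -0.720715
y(0.46) ≈ -0.7207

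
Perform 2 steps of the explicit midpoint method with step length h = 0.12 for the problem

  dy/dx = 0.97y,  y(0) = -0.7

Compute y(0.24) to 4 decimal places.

-0.8831

Midpoint: k1 = f(x_n, y_n); k2 = f(x_n + h/2, y_n + (h/2)·k1); y_{n+1} = y_n + h·k2.
x=0.000000, y=-0.700000:
  k1 = f(0.000000, -0.700000) = -0.679000
  k2 = f(0.060000, -0.740740) = -0.718518
  y ← -0.700000 + 0.12·(-0.718518) = -0.786222
x=0.120000, y=-0.786222:
  k1 = f(0.120000, -0.786222) = -0.762635
  k2 = f(0.180000, -0.831980) = -0.807021
  y ← -0.786222 + 0.12·(-0.807021) = -0.883065
y(0.24) ≈ -0.8831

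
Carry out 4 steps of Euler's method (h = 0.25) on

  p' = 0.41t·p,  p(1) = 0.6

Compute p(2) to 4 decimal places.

1.0154

Euler: p_{n+1} = p_n + h·f(t_n, p_n).
t=1.000000, p=0.600000: f=0.246000 → p ← 0.600000 + 0.25·0.246000 = 0.661500
t=1.250000, p=0.661500: f=0.339019 → p ← 0.661500 + 0.25·0.339019 = 0.746255
t=1.500000, p=0.746255: f=0.458947 → p ← 0.746255 + 0.25·0.458947 = 0.860991
t=1.750000, p=0.860991: f=0.617761 → p ← 0.860991 + 0.25·0.617761 = 1.015432
p(2) ≈ 1.0154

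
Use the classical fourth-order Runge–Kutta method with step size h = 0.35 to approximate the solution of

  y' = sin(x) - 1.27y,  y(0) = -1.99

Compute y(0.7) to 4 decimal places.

-0.6406

RK4: k1 = f(x_n, y_n); k2 = f(x_n + h/2, y_n + (h/2)·k1); k3 = f(x_n + h/2, y_n + (h/2)·k2); k4 = f(x_n + h, y_n + h·k3); y_{n+1} = y_n + (h/6)·(k1 + 2k2 + 2k3 + k4).
x=0.000000, y=-1.990000:
  k1 = f(0.000000, -1.990000) = 2.527300
  k2 = f(0.175000, -1.547723) = 2.139716
  k3 = f(0.175000, -1.615550) = 2.225856
  k4 = f(0.350000, -1.210950) = 1.880805
  y ← -1.990000 + (0.35/6)·(k1 + 2k2 + 2k3 + k4) = -1.223544
x=0.350000, y=-1.223544:
  k1 = f(0.350000, -1.223544) = 1.896798
  k2 = f(0.525000, -0.891604) = 1.633550
  k3 = f(0.525000, -0.937673) = 1.692057
  k4 = f(0.700000, -0.631324) = 1.445999
  y ← -1.223544 + (0.35/6)·(k1 + 2k2 + 2k3 + k4) = -0.640560
y(0.7) ≈ -0.6406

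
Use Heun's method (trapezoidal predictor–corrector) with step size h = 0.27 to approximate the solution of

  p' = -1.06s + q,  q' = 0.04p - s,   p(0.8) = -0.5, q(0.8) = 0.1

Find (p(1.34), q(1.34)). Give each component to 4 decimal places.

Heun on (p,q): k1 = f(s_n, state_n); k2 = f(s_n + h, state_n + h·k1); state_{n+1} = state_n + (h/2)·(k1 + k2).
0.800000: (-0.500000, 0.100000)
  k1 = (-0.748000, -0.820000)
  predictor → (-0.701960, -0.121400)
  k2 = (-1.255600, -1.098078)
  → (-0.770486, -0.158941)
1.070000: (-0.770486, -0.158941)
  k1 = (-1.293141, -1.100819)
  predictor → (-1.119634, -0.456162)
  k2 = (-1.876562, -1.384785)
  → (-1.198396, -0.494497)
(p(1.34), q(1.34)) ≈ (-1.1984, -0.4945)

-1.1984, -0.4945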